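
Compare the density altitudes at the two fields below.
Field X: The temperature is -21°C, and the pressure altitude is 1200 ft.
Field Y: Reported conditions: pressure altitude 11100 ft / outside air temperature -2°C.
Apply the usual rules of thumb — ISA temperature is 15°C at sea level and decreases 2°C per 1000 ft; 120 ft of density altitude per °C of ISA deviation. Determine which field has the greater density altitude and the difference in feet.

Field Y by 14556 ft

Field X: ISA temp = 12.6°C, deviation -33.6°C, DA = 1200 + 120 × (-33.6) = -2832 ft.
Field Y: ISA temp = -7.2°C, deviation +5.2°C, DA = 11100 + 120 × 5.2 = 11724 ft.
Field Y is higher by 11724 − (-2832) = 14556 ft.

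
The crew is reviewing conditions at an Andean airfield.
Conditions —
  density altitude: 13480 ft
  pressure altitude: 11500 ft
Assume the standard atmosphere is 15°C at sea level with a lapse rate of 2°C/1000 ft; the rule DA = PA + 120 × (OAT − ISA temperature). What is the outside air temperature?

8.5°C

Density altitude − pressure altitude = 13480 − 11500 = +1980 ft.
At 120 ft/°C that is an ISA deviation of 1980/120 = +16.5°C.
ISA temperature at 11500 ft = 15 − 2 × (11500/1000) = -8°C.
OAT = ISA + deviation = -8 + (+16.5) = 8.5°C.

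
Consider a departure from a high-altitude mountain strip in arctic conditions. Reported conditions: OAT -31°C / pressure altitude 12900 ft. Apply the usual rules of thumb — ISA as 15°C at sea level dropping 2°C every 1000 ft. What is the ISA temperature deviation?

ISA-20.2°C

ISA temperature at 12900 ft = 15 − 2 × (12900/1000) = -10.8°C.
Deviation = OAT − ISA = -31 − (-10.8) = -20.2°C.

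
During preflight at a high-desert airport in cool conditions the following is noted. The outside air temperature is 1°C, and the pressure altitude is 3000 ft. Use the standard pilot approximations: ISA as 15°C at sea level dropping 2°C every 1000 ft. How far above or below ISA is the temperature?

ISA temperature at 3000 ft = 15 − 2 × (3000/1000) = 9°C.
Deviation = OAT − ISA = 1 − 9 = -8°C.

ISA-8°C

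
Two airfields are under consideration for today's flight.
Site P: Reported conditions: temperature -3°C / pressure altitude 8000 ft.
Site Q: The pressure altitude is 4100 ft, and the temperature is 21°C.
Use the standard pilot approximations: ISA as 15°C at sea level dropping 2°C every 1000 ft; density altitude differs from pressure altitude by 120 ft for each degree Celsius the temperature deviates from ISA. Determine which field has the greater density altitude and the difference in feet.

Site P: ISA temp = -1°C, deviation -2°C, DA = 8000 + 120 × (-2) = 7760 ft.
Site Q: ISA temp = 6.8°C, deviation +14.2°C, DA = 4100 + 120 × 14.2 = 5804 ft.
Site P is higher by 7760 − 5804 = 1956 ft.

Site P by 1956 ft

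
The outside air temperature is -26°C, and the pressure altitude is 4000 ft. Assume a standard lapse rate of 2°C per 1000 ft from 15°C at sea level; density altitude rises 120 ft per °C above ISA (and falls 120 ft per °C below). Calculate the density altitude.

40 ft

ISA temperature at 4000 ft = 15 − 2 × (4000/1000) = 7°C.
ISA deviation = -26 − 7 = -33°C.
Density altitude = 4000 + 120 × (-33) = 4000 + (-3960) = 40 ft.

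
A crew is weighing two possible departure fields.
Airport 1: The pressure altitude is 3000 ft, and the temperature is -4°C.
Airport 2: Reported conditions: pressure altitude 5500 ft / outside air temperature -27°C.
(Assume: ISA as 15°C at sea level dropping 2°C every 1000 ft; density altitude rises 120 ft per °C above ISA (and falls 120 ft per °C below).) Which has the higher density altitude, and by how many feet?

Airport 1: ISA temp = 9°C, deviation -13°C, DA = 3000 + 120 × (-13) = 1440 ft.
Airport 2: ISA temp = 4°C, deviation -31°C, DA = 5500 + 120 × (-31) = 1780 ft.
Airport 2 is higher by 1780 − 1440 = 340 ft.

Airport 2 by 340 ft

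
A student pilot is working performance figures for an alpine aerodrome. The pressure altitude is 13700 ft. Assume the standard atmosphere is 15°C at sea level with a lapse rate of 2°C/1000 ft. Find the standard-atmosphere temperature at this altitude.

-12.4°C

ISA temperature = 15 − 2 × (13700/1000) = 15 − 27.4 = -12.4°C.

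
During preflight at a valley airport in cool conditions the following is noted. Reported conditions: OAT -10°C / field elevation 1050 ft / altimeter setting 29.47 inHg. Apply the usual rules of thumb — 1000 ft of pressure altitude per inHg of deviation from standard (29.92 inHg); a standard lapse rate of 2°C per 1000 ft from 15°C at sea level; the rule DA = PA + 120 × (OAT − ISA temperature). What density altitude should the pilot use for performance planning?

Pressure altitude = 1050 + (29.92 − 29.47) × 1000 = 1050 + (+450) = 1500 ft.
ISA temperature at 1500 ft = 15 − 2 × (1500/1000) = 12°C.
ISA deviation = -10 − 12 = -22°C.
Density altitude = 1500 + 120 × (-22) = -1140 ft.

-1140 ft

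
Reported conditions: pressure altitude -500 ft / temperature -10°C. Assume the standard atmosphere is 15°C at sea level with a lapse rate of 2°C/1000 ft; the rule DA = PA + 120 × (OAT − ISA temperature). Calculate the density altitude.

-3620 ft

ISA temperature at -500 ft = 15 − 2 × (-500/1000) = 16°C.
ISA deviation = -10 − 16 = -26°C.
Density altitude = -500 + 120 × (-26) = -500 + (-3120) = -3620 ft.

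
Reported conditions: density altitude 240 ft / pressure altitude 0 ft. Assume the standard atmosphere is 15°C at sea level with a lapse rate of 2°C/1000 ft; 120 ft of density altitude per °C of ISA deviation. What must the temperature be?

Density altitude − pressure altitude = 240 − 0 = +240 ft.
At 120 ft/°C that is an ISA deviation of 240/120 = +2°C.
ISA temperature at 0 ft = 15 − 2 × (0/1000) = 15°C.
OAT = ISA + deviation = 15 + (+2) = 17°C.

17°C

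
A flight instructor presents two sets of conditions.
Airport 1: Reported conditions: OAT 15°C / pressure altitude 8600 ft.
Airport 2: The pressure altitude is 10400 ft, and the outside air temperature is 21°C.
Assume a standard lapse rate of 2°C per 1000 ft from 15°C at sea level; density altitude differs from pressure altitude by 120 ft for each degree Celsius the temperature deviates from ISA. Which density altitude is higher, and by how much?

Airport 1: ISA temp = -2.2°C, deviation +17.2°C, DA = 8600 + 120 × 17.2 = 10664 ft.
Airport 2: ISA temp = -5.8°C, deviation +26.8°C, DA = 10400 + 120 × 26.8 = 13616 ft.
Airport 2 is higher by 13616 − 10664 = 2952 ft.

Airport 2 by 2952 ft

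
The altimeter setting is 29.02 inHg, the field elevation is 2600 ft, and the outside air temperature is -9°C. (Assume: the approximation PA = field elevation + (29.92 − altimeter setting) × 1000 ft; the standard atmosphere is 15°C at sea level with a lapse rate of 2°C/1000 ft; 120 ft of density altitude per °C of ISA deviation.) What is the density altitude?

1460 ft

Pressure altitude = 2600 + (29.92 − 29.02) × 1000 = 2600 + (+900) = 3500 ft.
ISA temperature at 3500 ft = 15 − 2 × (3500/1000) = 8°C.
ISA deviation = -9 − 8 = -17°C.
Density altitude = 3500 + 120 × (-17) = 1460 ft.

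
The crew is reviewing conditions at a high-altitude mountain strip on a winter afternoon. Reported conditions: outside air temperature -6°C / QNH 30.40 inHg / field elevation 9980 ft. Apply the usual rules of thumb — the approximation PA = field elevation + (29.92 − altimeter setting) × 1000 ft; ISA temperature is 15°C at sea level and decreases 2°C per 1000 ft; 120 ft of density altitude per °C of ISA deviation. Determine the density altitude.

Pressure altitude = 9980 + (29.92 − 30.40) × 1000 = 9980 + (-480) = 9500 ft.
ISA temperature at 9500 ft = 15 − 2 × (9500/1000) = -4°C.
ISA deviation = -6 − (-4) = -2°C.
Density altitude = 9500 + 120 × (-2) = 9260 ft.

9260 ft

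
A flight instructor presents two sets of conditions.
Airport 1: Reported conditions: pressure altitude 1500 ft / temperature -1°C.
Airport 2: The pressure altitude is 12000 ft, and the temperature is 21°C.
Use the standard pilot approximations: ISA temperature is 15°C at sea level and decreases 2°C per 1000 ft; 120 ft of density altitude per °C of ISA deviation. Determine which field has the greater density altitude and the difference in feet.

Airport 1: ISA temp = 12°C, deviation -13°C, DA = 1500 + 120 × (-13) = -60 ft.
Airport 2: ISA temp = -9°C, deviation +30°C, DA = 12000 + 120 × 30 = 15600 ft.
Airport 2 is higher by 15600 − (-60) = 15660 ft.

Airport 2 by 15660 ft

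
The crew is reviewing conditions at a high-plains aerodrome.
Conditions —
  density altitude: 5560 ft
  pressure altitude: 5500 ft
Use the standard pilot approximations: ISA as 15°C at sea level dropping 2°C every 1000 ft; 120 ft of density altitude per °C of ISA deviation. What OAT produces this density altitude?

Density altitude − pressure altitude = 5560 − 5500 = +60 ft.
At 120 ft/°C that is an ISA deviation of 60/120 = +0.5°C.
ISA temperature at 5500 ft = 15 − 2 × (5500/1000) = 4°C.
OAT = ISA + deviation = 4 + (+0.5) = 4.5°C.

4.5°C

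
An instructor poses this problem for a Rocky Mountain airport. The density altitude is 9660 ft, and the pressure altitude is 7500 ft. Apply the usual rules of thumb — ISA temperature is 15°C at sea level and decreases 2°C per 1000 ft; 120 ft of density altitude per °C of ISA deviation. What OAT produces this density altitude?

Density altitude − pressure altitude = 9660 − 7500 = +2160 ft.
At 120 ft/°C that is an ISA deviation of 2160/120 = +18°C.
ISA temperature at 7500 ft = 15 − 2 × (7500/1000) = 0°C.
OAT = ISA + deviation = 0 + (+18) = 18°C.

18°C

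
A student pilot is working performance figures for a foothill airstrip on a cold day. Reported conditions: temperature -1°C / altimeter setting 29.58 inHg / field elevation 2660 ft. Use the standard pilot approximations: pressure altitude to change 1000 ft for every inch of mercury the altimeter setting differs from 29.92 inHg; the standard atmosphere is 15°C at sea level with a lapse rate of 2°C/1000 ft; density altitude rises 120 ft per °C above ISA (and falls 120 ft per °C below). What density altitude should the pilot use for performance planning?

1800 ft

Pressure altitude = 2660 + (29.92 − 29.58) × 1000 = 2660 + (+340) = 3000 ft.
ISA temperature at 3000 ft = 15 − 2 × (3000/1000) = 9°C.
ISA deviation = -1 − 9 = -10°C.
Density altitude = 3000 + 120 × (-10) = 1800 ft.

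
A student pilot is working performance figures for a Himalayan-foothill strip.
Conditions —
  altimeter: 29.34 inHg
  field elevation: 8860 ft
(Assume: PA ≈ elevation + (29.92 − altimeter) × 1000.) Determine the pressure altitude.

Pressure correction = (29.92 − 29.34) × 1000 = +580 ft.
Pressure altitude = 8860 + (+580) = 9440 ft.

9440 ft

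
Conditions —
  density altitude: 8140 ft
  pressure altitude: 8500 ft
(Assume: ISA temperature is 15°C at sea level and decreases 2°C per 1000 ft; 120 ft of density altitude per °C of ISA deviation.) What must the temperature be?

-5°C

Density altitude − pressure altitude = 8140 − 8500 = -360 ft.
At 120 ft/°C that is an ISA deviation of -360/120 = -3°C.
ISA temperature at 8500 ft = 15 − 2 × (8500/1000) = -2°C.
OAT = ISA + deviation = -2 + (-3) = -5°C.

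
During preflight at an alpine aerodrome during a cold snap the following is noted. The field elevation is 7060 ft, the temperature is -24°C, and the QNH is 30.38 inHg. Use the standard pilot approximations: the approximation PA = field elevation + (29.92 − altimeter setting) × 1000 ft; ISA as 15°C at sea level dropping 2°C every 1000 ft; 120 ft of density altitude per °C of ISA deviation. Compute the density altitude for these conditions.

Pressure altitude = 7060 + (29.92 − 30.38) × 1000 = 7060 + (-460) = 6600 ft.
ISA temperature at 6600 ft = 15 − 2 × (6600/1000) = 1.8°C.
ISA deviation = -24 − 1.8 = -25.8°C.
Density altitude = 6600 + 120 × (-25.8) = 3504 ft.

3504 ft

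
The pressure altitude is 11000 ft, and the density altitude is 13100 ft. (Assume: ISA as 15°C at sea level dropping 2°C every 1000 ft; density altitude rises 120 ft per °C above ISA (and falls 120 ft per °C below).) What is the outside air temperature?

Density altitude − pressure altitude = 13100 − 11000 = +2100 ft.
At 120 ft/°C that is an ISA deviation of 2100/120 = +17.5°C.
ISA temperature at 11000 ft = 15 − 2 × (11000/1000) = -7°C.
OAT = ISA + deviation = -7 + (+17.5) = 10.5°C.

10.5°C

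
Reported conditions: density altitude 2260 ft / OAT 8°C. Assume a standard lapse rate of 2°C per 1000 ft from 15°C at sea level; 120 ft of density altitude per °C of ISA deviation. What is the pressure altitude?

2500 ft

DA = PA + 120 × (OAT − (15 − 2·PA/1000)) = PA + 120·OAT − 1800 + 0.24·PA = 1.24·PA + 120·OAT − 1800.
So 1.24·PA = 2260 − 120 × 8 + 1800 = 3100.
PA = 3100 / 1.24 = 2500 ft.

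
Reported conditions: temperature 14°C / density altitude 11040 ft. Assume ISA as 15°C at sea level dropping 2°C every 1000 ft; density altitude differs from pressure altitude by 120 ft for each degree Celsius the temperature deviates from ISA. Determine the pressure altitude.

DA = PA + 120 × (OAT − (15 − 2·PA/1000)) = PA + 120·OAT − 1800 + 0.24·PA = 1.24·PA + 120·OAT − 1800.
So 1.24·PA = 11040 − 120 × 14 + 1800 = 11160.
PA = 11160 / 1.24 = 9000 ft.

9000 ft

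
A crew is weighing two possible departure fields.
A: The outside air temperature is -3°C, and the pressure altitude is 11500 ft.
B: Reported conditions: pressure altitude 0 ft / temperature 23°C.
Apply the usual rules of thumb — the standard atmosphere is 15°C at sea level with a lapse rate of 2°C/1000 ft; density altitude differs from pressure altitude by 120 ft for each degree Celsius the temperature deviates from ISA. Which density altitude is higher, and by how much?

A by 11140 ft

A: ISA temp = -8°C, deviation +5°C, DA = 11500 + 120 × 5 = 12100 ft.
B: ISA temp = 15°C, deviation +8°C, DA = 0 + 120 × 8 = 960 ft.
A is higher by 12100 − 960 = 11140 ft.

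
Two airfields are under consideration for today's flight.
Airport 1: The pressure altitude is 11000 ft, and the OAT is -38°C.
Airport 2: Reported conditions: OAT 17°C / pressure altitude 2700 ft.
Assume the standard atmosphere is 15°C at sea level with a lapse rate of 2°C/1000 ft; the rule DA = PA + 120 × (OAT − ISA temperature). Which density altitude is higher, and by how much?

Airport 1: ISA temp = -7°C, deviation -31°C, DA = 11000 + 120 × (-31) = 7280 ft.
Airport 2: ISA temp = 9.6°C, deviation +7.4°C, DA = 2700 + 120 × 7.4 = 3588 ft.
Airport 1 is higher by 7280 − 3588 = 3692 ft.

Airport 1 by 3692 ft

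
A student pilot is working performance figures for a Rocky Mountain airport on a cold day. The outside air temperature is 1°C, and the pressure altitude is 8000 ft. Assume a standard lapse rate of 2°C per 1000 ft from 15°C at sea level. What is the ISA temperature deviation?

ISA temperature at 8000 ft = 15 − 2 × (8000/1000) = -1°C.
Deviation = OAT − ISA = 1 − (-1) = +2°C.

ISA+2°C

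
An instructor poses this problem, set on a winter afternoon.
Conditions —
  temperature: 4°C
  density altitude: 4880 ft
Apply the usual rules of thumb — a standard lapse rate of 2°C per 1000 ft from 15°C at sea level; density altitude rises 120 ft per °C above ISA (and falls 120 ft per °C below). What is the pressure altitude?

DA = PA + 120 × (OAT − (15 − 2·PA/1000)) = PA + 120·OAT − 1800 + 0.24·PA = 1.24·PA + 120·OAT − 1800.
So 1.24·PA = 4880 − 120 × 4 + 1800 = 6200.
PA = 6200 / 1.24 = 5000 ft.

5000 ft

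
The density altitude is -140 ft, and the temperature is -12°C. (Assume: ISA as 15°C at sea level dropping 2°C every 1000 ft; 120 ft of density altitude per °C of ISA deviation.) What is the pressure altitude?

DA = PA + 120 × (OAT − (15 − 2·PA/1000)) = PA + 120·OAT − 1800 + 0.24·PA = 1.24·PA + 120·OAT − 1800.
So 1.24·PA = -140 − 120 × (-12) + 1800 = 3100.
PA = 3100 / 1.24 = 2500 ft.

2500 ft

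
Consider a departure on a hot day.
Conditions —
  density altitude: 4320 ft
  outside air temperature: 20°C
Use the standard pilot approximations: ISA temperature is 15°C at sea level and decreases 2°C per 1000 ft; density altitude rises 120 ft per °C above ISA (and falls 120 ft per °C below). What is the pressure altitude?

3000 ft

DA = PA + 120 × (OAT − (15 − 2·PA/1000)) = PA + 120·OAT − 1800 + 0.24·PA = 1.24·PA + 120·OAT − 1800.
So 1.24·PA = 4320 − 120 × 20 + 1800 = 3720.
PA = 3720 / 1.24 = 3000 ft.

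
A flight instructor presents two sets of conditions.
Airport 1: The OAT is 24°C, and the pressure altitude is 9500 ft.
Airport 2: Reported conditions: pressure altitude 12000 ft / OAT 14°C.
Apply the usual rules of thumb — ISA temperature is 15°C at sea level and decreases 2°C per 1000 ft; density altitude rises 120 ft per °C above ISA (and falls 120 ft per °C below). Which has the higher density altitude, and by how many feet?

Airport 1: ISA temp = -4°C, deviation +28°C, DA = 9500 + 120 × 28 = 12860 ft.
Airport 2: ISA temp = -9°C, deviation +23°C, DA = 12000 + 120 × 23 = 14760 ft.
Airport 2 is higher by 14760 − 12860 = 1900 ft.

Airport 2 by 1900 ft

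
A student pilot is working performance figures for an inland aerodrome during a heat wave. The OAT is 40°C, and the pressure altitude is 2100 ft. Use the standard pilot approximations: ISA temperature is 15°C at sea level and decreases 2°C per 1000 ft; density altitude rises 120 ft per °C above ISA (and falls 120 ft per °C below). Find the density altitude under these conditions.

ISA temperature at 2100 ft = 15 − 2 × (2100/1000) = 10.8°C.
ISA deviation = 40 − 10.8 = +29.2°C.
Density altitude = 2100 + 120 × (29.2) = 2100 + (+3504) = 5604 ft.

5604 ft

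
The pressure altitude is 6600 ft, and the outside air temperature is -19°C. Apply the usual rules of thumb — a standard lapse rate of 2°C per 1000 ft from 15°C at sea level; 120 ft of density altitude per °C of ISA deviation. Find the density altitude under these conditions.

ISA temperature at 6600 ft = 15 − 2 × (6600/1000) = 1.8°C.
ISA deviation = -19 − 1.8 = -20.8°C.
Density altitude = 6600 + 120 × (-20.8) = 6600 + (-2496) = 4104 ft.

4104 ft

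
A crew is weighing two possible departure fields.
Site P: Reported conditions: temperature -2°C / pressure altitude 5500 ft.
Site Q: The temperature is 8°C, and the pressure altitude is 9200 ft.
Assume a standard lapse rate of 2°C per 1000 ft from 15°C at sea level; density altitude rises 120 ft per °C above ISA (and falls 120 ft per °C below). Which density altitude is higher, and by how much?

Site P: ISA temp = 4°C, deviation -6°C, DA = 5500 + 120 × (-6) = 4780 ft.
Site Q: ISA temp = -3.4°C, deviation +11.4°C, DA = 9200 + 120 × 11.4 = 10568 ft.
Site Q is higher by 10568 − 4780 = 5788 ft.

Site Q by 5788 ft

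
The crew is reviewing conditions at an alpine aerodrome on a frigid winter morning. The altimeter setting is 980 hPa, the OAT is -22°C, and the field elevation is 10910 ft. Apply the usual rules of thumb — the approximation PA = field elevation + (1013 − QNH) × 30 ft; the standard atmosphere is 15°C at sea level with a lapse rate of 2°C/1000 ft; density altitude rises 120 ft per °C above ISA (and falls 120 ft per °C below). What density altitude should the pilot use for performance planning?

Pressure altitude = 10910 + (1013 − 980) × 30 = 10910 + (+990) = 11900 ft.
ISA temperature at 11900 ft = 15 − 2 × (11900/1000) = -8.8°C.
ISA deviation = -22 − (-8.8) = -13.2°C.
Density altitude = 11900 + 120 × (-13.2) = 10316 ft.

10316 ft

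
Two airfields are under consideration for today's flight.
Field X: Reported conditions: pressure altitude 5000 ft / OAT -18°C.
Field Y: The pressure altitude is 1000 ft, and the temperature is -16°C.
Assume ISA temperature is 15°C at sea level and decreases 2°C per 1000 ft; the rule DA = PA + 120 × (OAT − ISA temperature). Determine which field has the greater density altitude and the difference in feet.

Field X: ISA temp = 5°C, deviation -23°C, DA = 5000 + 120 × (-23) = 2240 ft.
Field Y: ISA temp = 13°C, deviation -29°C, DA = 1000 + 120 × (-29) = -2480 ft.
Field X is higher by 2240 − (-2480) = 4720 ft.

Field X by 4720 ft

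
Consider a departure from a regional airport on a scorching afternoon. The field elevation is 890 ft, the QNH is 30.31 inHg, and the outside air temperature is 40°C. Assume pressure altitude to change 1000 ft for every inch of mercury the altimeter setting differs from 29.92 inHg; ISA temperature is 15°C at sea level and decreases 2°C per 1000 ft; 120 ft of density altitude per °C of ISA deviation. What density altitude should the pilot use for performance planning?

3620 ft

Pressure altitude = 890 + (29.92 − 30.31) × 1000 = 890 + (-390) = 500 ft.
ISA temperature at 500 ft = 15 − 2 × (500/1000) = 14°C.
ISA deviation = 40 − 14 = +26°C.
Density altitude = 500 + 120 × (26) = 3620 ft.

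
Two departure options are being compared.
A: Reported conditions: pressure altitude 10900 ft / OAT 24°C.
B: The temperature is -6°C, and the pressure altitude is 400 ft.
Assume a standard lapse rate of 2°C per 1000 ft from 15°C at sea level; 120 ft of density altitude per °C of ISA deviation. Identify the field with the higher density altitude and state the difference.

A by 16620 ft

A: ISA temp = -6.8°C, deviation +30.8°C, DA = 10900 + 120 × 30.8 = 14596 ft.
B: ISA temp = 14.2°C, deviation -20.2°C, DA = 400 + 120 × (-20.2) = -2024 ft.
A is higher by 14596 − (-2024) = 16620 ft.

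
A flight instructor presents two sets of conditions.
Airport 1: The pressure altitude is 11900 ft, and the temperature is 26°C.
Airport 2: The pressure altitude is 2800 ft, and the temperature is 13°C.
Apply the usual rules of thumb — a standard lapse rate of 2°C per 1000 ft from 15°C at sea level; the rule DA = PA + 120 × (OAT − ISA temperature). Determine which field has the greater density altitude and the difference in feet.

Airport 1 by 12844 ft

Airport 1: ISA temp = -8.8°C, deviation +34.8°C, DA = 11900 + 120 × 34.8 = 16076 ft.
Airport 2: ISA temp = 9.4°C, deviation +3.6°C, DA = 2800 + 120 × 3.6 = 3232 ft.
Airport 1 is higher by 16076 − 3232 = 12844 ft.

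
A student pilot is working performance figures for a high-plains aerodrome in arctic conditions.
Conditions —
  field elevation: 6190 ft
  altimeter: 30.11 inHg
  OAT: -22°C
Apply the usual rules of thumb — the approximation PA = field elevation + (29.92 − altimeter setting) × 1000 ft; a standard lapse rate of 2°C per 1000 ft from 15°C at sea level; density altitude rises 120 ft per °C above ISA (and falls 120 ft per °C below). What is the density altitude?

3000 ft

Pressure altitude = 6190 + (29.92 − 30.11) × 1000 = 6190 + (-190) = 6000 ft.
ISA temperature at 6000 ft = 15 − 2 × (6000/1000) = 3°C.
ISA deviation = -22 − 3 = -25°C.
Density altitude = 6000 + 120 × (-25) = 3000 ft.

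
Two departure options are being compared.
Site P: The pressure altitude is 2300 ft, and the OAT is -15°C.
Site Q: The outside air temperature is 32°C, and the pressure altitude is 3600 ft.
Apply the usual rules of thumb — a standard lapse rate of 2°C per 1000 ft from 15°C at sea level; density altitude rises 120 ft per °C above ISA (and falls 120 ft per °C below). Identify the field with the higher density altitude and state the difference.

Site Q by 7252 ft

Site P: ISA temp = 10.4°C, deviation -25.4°C, DA = 2300 + 120 × (-25.4) = -748 ft.
Site Q: ISA temp = 7.8°C, deviation +24.2°C, DA = 3600 + 120 × 24.2 = 6504 ft.
Site Q is higher by 6504 − (-748) = 7252 ft.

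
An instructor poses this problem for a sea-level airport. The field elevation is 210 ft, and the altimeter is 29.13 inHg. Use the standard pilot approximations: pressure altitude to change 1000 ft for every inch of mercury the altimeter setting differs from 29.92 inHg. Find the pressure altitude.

1000 ft

Pressure correction = (29.92 − 29.13) × 1000 = +790 ft.
Pressure altitude = 210 + (+790) = 1000 ft.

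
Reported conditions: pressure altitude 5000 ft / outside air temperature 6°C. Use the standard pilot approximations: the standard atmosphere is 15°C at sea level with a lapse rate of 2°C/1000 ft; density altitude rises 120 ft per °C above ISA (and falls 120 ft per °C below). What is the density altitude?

ISA temperature at 5000 ft = 15 − 2 × (5000/1000) = 5°C.
ISA deviation = 6 − 5 = +1°C.
Density altitude = 5000 + 120 × (1) = 5000 + (+120) = 5120 ft.

5120 ft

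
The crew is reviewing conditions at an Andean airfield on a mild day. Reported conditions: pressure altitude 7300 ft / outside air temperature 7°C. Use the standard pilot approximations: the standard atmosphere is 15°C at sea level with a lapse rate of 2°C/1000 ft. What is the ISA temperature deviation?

ISA temperature at 7300 ft = 15 − 2 × (7300/1000) = 0.4°C.
Deviation = OAT − ISA = 7 − 0.4 = +6.6°C.

ISA+6.6°C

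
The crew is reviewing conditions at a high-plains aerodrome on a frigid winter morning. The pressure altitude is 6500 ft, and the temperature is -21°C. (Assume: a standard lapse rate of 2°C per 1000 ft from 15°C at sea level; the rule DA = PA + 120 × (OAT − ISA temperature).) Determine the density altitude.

3740 ft

ISA temperature at 6500 ft = 15 − 2 × (6500/1000) = 2°C.
ISA deviation = -21 − 2 = -23°C.
Density altitude = 6500 + 120 × (-23) = 6500 + (-2760) = 3740 ft.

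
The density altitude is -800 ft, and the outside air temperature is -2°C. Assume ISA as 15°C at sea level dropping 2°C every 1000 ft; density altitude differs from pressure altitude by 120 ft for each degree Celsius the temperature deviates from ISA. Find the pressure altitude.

1000 ft

DA = PA + 120 × (OAT − (15 − 2·PA/1000)) = PA + 120·OAT − 1800 + 0.24·PA = 1.24·PA + 120·OAT − 1800.
So 1.24·PA = -800 − 120 × (-2) + 1800 = 1240.
PA = 1240 / 1.24 = 1000 ft.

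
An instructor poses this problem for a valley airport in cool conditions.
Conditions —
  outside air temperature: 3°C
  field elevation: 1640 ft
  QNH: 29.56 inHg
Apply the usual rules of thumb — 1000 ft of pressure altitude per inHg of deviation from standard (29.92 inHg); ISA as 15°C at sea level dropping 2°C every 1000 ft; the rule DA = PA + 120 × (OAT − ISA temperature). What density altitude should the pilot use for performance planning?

Pressure altitude = 1640 + (29.92 − 29.56) × 1000 = 1640 + (+360) = 2000 ft.
ISA temperature at 2000 ft = 15 − 2 × (2000/1000) = 11°C.
ISA deviation = 3 − 11 = -8°C.
Density altitude = 2000 + 120 × (-8) = 1040 ft.

1040 ft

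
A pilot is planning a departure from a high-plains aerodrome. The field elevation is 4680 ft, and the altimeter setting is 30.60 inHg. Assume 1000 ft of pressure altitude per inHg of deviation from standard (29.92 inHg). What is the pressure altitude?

Pressure correction = (29.92 − 30.60) × 1000 = -680 ft.
Pressure altitude = 4680 + (-680) = 4000 ft.

4000 ft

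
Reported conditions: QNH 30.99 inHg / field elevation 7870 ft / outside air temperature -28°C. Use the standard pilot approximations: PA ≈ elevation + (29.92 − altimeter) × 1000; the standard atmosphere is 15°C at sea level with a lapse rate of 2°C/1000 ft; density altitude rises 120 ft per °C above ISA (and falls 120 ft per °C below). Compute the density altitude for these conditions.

Pressure altitude = 7870 + (29.92 − 30.99) × 1000 = 7870 + (-1070) = 6800 ft.
ISA temperature at 6800 ft = 15 − 2 × (6800/1000) = 1.4°C.
ISA deviation = -28 − 1.4 = -29.4°C.
Density altitude = 6800 + 120 × (-29.4) = 3272 ft.

3272 ft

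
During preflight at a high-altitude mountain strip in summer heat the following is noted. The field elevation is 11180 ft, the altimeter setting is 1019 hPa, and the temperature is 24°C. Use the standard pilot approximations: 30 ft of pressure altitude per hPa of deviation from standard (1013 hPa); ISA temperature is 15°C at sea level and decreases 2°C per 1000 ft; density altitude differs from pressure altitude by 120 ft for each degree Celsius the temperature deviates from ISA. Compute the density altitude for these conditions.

14720 ft

Pressure altitude = 11180 + (1013 − 1019) × 30 = 11180 + (-180) = 11000 ft.
ISA temperature at 11000 ft = 15 − 2 × (11000/1000) = -7°C.
ISA deviation = 24 − (-7) = +31°C.
Density altitude = 11000 + 120 × (31) = 14720 ft.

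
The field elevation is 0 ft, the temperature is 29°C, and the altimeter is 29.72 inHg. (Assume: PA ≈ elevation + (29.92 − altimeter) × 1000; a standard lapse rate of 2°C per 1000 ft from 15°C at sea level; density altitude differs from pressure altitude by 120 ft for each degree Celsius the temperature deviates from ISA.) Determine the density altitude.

1928 ft

Pressure altitude = 0 + (29.92 − 29.72) × 1000 = 0 + (+200) = 200 ft.
ISA temperature at 200 ft = 15 − 2 × (200/1000) = 14.6°C.
ISA deviation = 29 − 14.6 = +14.4°C.
Density altitude = 200 + 120 × (14.4) = 1928 ft.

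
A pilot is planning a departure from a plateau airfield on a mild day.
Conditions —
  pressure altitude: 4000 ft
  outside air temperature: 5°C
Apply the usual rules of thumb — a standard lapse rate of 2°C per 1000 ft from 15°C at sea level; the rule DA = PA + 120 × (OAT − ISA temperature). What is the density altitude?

3760 ft

ISA temperature at 4000 ft = 15 − 2 × (4000/1000) = 7°C.
ISA deviation = 5 − 7 = -2°C.
Density altitude = 4000 + 120 × (-2) = 4000 + (-240) = 3760 ft.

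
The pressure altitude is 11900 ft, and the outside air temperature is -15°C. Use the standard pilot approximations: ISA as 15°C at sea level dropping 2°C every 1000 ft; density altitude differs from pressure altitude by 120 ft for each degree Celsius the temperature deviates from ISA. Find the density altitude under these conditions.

11156 ft

ISA temperature at 11900 ft = 15 − 2 × (11900/1000) = -8.8°C.
ISA deviation = -15 − (-8.8) = -6.2°C.
Density altitude = 11900 + 120 × (-6.2) = 11900 + (-744) = 11156 ft.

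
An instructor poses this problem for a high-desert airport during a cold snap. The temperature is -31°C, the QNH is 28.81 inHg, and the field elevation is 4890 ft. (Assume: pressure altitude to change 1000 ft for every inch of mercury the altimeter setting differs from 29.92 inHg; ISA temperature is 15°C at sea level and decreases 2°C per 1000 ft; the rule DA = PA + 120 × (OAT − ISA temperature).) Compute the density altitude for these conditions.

1920 ft

Pressure altitude = 4890 + (29.92 − 28.81) × 1000 = 4890 + (+1110) = 6000 ft.
ISA temperature at 6000 ft = 15 − 2 × (6000/1000) = 3°C.
ISA deviation = -31 − 3 = -34°C.
Density altitude = 6000 + 120 × (-34) = 1920 ft.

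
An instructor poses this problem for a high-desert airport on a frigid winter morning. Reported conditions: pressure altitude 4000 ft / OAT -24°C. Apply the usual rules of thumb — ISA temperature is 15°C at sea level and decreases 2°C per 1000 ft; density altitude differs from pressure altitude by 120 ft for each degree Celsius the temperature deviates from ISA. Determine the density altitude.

ISA temperature at 4000 ft = 15 − 2 × (4000/1000) = 7°C.
ISA deviation = -24 − 7 = -31°C.
Density altitude = 4000 + 120 × (-31) = 4000 + (-3720) = 280 ft.

280 ft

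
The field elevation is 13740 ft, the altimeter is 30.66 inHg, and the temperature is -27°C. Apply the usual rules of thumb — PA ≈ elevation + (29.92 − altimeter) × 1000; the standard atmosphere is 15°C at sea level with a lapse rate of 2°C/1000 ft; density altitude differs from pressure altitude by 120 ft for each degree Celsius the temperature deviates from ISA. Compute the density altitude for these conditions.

Pressure altitude = 13740 + (29.92 − 30.66) × 1000 = 13740 + (-740) = 13000 ft.
ISA temperature at 13000 ft = 15 − 2 × (13000/1000) = -11°C.
ISA deviation = -27 − (-11) = -16°C.
Density altitude = 13000 + 120 × (-16) = 11080 ft.

11080 ft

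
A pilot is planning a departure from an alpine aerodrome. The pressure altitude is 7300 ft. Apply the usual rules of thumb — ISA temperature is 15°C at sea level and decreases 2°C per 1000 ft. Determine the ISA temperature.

0.4°C

ISA temperature = 15 − 2 × (7300/1000) = 15 − 14.6 = 0.4°C.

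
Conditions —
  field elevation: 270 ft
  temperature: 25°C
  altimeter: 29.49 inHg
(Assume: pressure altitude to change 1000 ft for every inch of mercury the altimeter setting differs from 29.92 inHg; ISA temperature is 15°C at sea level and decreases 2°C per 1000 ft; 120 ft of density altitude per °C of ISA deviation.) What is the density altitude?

2068 ft

Pressure altitude = 270 + (29.92 − 29.49) × 1000 = 270 + (+430) = 700 ft.
ISA temperature at 700 ft = 15 − 2 × (700/1000) = 13.6°C.
ISA deviation = 25 − 13.6 = +11.4°C.
Density altitude = 700 + 120 × (11.4) = 2068 ft.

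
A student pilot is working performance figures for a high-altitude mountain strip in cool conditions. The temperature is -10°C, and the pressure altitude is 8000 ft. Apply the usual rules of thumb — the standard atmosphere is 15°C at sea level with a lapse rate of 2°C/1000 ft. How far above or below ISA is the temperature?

ISA-9°C

ISA temperature at 8000 ft = 15 − 2 × (8000/1000) = -1°C.
Deviation = OAT − ISA = -10 − (-1) = -9°C.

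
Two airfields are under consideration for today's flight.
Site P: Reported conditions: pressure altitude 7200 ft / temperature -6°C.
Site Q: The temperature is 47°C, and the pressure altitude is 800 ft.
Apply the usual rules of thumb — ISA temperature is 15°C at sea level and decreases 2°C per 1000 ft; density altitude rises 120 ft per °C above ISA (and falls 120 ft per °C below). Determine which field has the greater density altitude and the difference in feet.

Site P by 1576 ft

Site P: ISA temp = 0.6°C, deviation -6.6°C, DA = 7200 + 120 × (-6.6) = 6408 ft.
Site Q: ISA temp = 13.4°C, deviation +33.6°C, DA = 800 + 120 × 33.6 = 4832 ft.
Site P is higher by 6408 − 4832 = 1576 ft.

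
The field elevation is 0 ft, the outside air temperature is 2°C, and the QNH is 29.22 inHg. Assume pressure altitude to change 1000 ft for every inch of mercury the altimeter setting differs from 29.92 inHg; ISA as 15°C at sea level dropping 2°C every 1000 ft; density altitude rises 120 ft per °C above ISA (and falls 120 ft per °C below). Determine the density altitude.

Pressure altitude = 0 + (29.92 − 29.22) × 1000 = 0 + (+700) = 700 ft.
ISA temperature at 700 ft = 15 − 2 × (700/1000) = 13.6°C.
ISA deviation = 2 − 13.6 = -11.6°C.
Density altitude = 700 + 120 × (-11.6) = -692 ft.

-692 ft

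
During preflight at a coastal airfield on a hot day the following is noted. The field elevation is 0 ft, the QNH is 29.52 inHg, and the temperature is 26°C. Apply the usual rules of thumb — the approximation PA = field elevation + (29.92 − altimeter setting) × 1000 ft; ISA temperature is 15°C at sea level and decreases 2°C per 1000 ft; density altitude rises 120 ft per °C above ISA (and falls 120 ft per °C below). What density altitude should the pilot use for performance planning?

Pressure altitude = 0 + (29.92 − 29.52) × 1000 = 0 + (+400) = 400 ft.
ISA temperature at 400 ft = 15 − 2 × (400/1000) = 14.2°C.
ISA deviation = 26 − 14.2 = +11.8°C.
Density altitude = 400 + 120 × (11.8) = 1816 ft.

1816 ft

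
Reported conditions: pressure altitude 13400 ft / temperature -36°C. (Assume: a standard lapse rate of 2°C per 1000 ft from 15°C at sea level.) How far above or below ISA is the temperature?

ISA-24.2°C

ISA temperature at 13400 ft = 15 − 2 × (13400/1000) = -11.8°C.
Deviation = OAT − ISA = -36 − (-11.8) = -24.2°C.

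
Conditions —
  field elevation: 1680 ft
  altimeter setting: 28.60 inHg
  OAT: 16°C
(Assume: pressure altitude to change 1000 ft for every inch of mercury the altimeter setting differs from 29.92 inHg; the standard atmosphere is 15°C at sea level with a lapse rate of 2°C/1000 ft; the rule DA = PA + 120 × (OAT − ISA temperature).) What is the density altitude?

3840 ft

Pressure altitude = 1680 + (29.92 − 28.60) × 1000 = 1680 + (+1320) = 3000 ft.
ISA temperature at 3000 ft = 15 − 2 × (3000/1000) = 9°C.
ISA deviation = 16 − 9 = +7°C.
Density altitude = 3000 + 120 × (7) = 3840 ft.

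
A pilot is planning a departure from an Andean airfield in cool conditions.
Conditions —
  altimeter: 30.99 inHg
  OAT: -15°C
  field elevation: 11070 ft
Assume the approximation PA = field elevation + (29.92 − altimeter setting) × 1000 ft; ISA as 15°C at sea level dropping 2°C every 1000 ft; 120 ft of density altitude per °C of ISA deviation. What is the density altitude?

Pressure altitude = 11070 + (29.92 − 30.99) × 1000 = 11070 + (-1070) = 10000 ft.
ISA temperature at 10000 ft = 15 − 2 × (10000/1000) = -5°C.
ISA deviation = -15 − (-5) = -10°C.
Density altitude = 10000 + 120 × (-10) = 8800 ft.

8800 ft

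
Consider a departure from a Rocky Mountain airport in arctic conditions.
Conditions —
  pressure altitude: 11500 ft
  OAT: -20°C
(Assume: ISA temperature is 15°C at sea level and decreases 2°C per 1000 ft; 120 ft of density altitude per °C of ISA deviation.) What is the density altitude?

ISA temperature at 11500 ft = 15 − 2 × (11500/1000) = -8°C.
ISA deviation = -20 − (-8) = -12°C.
Density altitude = 11500 + 120 × (-12) = 11500 + (-1440) = 10060 ft.

10060 ft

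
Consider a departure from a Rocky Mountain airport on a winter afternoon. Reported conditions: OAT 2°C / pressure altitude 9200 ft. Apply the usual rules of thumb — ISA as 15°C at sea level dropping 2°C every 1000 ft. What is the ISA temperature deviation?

ISA+5.4°C

ISA temperature at 9200 ft = 15 − 2 × (9200/1000) = -3.4°C.
Deviation = OAT − ISA = 2 − (-3.4) = +5.4°C.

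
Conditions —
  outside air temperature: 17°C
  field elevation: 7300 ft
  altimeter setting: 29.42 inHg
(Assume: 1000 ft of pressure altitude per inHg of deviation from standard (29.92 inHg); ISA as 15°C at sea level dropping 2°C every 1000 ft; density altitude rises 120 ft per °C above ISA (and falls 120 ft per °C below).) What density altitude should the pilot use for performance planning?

Pressure altitude = 7300 + (29.92 − 29.42) × 1000 = 7300 + (+500) = 7800 ft.
ISA temperature at 7800 ft = 15 − 2 × (7800/1000) = -0.6°C.
ISA deviation = 17 − (-0.6) = +17.6°C.
Density altitude = 7800 + 120 × (17.6) = 9912 ft.

9912 ft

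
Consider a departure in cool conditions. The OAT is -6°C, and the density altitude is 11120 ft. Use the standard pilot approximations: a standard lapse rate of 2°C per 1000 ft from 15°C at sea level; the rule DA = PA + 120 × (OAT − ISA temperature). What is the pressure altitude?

DA = PA + 120 × (OAT − (15 − 2·PA/1000)) = PA + 120·OAT − 1800 + 0.24·PA = 1.24·PA + 120·OAT − 1800.
So 1.24·PA = 11120 − 120 × (-6) + 1800 = 13640.
PA = 13640 / 1.24 = 11000 ft.

11000 ft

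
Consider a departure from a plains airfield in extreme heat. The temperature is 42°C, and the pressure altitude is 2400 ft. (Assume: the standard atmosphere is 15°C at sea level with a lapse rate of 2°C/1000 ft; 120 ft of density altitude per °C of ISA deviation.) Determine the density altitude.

6216 ft

ISA temperature at 2400 ft = 15 − 2 × (2400/1000) = 10.2°C.
ISA deviation = 42 − 10.2 = +31.8°C.
Density altitude = 2400 + 120 × (31.8) = 2400 + (+3816) = 6216 ft.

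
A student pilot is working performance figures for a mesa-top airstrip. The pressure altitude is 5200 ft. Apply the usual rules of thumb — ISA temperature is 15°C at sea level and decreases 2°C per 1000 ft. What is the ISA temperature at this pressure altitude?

ISA temperature = 15 − 2 × (5200/1000) = 15 − 10.4 = 4.6°C.

4.6°C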